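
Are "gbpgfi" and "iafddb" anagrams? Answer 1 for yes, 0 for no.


Strings: "gbpgfi", "iafddb"
Sorted first:  bfggip
Sorted second: abddfi
Differ at position 0: 'b' vs 'a' => not anagrams

0


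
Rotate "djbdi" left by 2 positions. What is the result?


Input: "djbdi", rotate left by 2
First 2 characters: "dj"
Remaining characters: "bdi"
Concatenate remaining + first: "bdi" + "dj" = "bdidj"

bdidj


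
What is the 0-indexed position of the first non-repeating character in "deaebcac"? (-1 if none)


Input: deaebcac
Character frequencies:
  'a': 2
  'b': 1
  'c': 2
  'd': 1
  'e': 2
Scanning left to right for freq == 1:
  Position 0 ('d'): unique! => answer = 0

0


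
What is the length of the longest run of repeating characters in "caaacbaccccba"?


Input: "caaacbaccccba"
Scanning for longest run:
  Position 1 ('a'): new char, reset run to 1
  Position 2 ('a'): continues run of 'a', length=2
  Position 3 ('a'): continues run of 'a', length=3
  Position 4 ('c'): new char, reset run to 1
  Position 5 ('b'): new char, reset run to 1
  Position 6 ('a'): new char, reset run to 1
  Position 7 ('c'): new char, reset run to 1
  Position 8 ('c'): continues run of 'c', length=2
  Position 9 ('c'): continues run of 'c', length=3
  Position 10 ('c'): continues run of 'c', length=4
  Position 11 ('b'): new char, reset run to 1
  Position 12 ('a'): new char, reset run to 1
Longest run: 'c' with length 4

4


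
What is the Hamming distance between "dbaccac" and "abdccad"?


Comparing "dbaccac" and "abdccad" position by position:
  Position 0: 'd' vs 'a' => differ
  Position 1: 'b' vs 'b' => same
  Position 2: 'a' vs 'd' => differ
  Position 3: 'c' vs 'c' => same
  Position 4: 'c' vs 'c' => same
  Position 5: 'a' vs 'a' => same
  Position 6: 'c' vs 'd' => differ
Total differences (Hamming distance): 3

3


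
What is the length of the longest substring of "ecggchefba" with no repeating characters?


Input: "ecggchefba"
Sliding window (track last position of each char):
  Position 0 ('e'): window [0,0] length 1 -- new best
  Position 1 ('c'): window [0,1] length 2 -- new best
  Position 2 ('g'): window [0,2] length 3 -- new best
  Position 3 ('g'): repeat (last at 2), move window start to 3
  Position 3 ('g'): window [3,3] length 1
  Position 4 ('c'): window [3,4] length 2
  Position 5 ('h'): window [3,5] length 3
  Position 6 ('e'): window [3,6] length 4 -- new best
  Position 7 ('f'): window [3,7] length 5 -- new best
  Position 8 ('b'): window [3,8] length 6 -- new best
  Position 9 ('a'): window [3,9] length 7 -- new best
Longest substring with no repeats: "gchefba" with length 7

7


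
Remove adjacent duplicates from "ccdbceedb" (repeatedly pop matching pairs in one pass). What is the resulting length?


Input: ccdbceedb
Stack-based adjacent duplicate removal:
  Read 'c': push. Stack: c
  Read 'c': matches stack top 'c' => pop. Stack: (empty)
  Read 'd': push. Stack: d
  Read 'b': push. Stack: db
  Read 'c': push. Stack: dbc
  Read 'e': push. Stack: dbce
  Read 'e': matches stack top 'e' => pop. Stack: dbc
  Read 'd': push. Stack: dbcd
  Read 'b': push. Stack: dbcdb
Final stack: "dbcdb" (length 5)

5


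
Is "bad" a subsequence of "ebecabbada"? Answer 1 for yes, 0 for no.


Check if "bad" is a subsequence of "ebecabbada"
Greedy scan:
  Position 0 ('e'): no match needed
  Position 1 ('b'): matches sub[0] = 'b'
  Position 2 ('e'): no match needed
  Position 3 ('c'): no match needed
  Position 4 ('a'): matches sub[1] = 'a'
  Position 5 ('b'): no match needed
  Position 6 ('b'): no match needed
  Position 7 ('a'): no match needed
  Position 8 ('d'): matches sub[2] = 'd'
  Position 9 ('a'): no match needed
All 3 characters matched => is a subsequence

1


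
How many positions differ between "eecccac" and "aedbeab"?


Comparing "eecccac" and "aedbeab" position by position:
  Position 0: 'e' vs 'a' => DIFFER
  Position 1: 'e' vs 'e' => same
  Position 2: 'c' vs 'd' => DIFFER
  Position 3: 'c' vs 'b' => DIFFER
  Position 4: 'c' vs 'e' => DIFFER
  Position 5: 'a' vs 'a' => same
  Position 6: 'c' vs 'b' => DIFFER
Positions that differ: 5

5


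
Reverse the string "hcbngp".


Input: hcbngp
Reading characters right to left:
  Position 5: 'p'
  Position 4: 'g'
  Position 3: 'n'
  Position 2: 'b'
  Position 1: 'c'
  Position 0: 'h'
Reversed: pgnbch

pgnbch


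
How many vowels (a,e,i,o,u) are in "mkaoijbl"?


Input: mkaoijbl
Checking each character:
  'm' at position 0: consonant
  'k' at position 1: consonant
  'a' at position 2: vowel (running total: 1)
  'o' at position 3: vowel (running total: 2)
  'i' at position 4: vowel (running total: 3)
  'j' at position 5: consonant
  'b' at position 6: consonant
  'l' at position 7: consonant
Total vowels: 3

3


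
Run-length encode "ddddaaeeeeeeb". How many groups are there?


Input: ddddaaeeeeeeb
Scanning for consecutive runs:
  Group 1: 'd' x 4 (positions 0-3)
  Group 2: 'a' x 2 (positions 4-5)
  Group 3: 'e' x 6 (positions 6-11)
  Group 4: 'b' x 1 (positions 12-12)
Total groups: 4

4


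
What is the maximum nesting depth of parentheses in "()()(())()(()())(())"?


Input: "()()(())()(()())(())"
Tracking depth:
  Position 0 '(': depth becomes 1
  Position 1 ')': depth becomes 0
  Position 2 '(': depth becomes 1
  Position 3 ')': depth becomes 0
  Position 4 '(': depth becomes 1
  Position 5 '(': depth becomes 2
  Position 6 ')': depth becomes 1
  Position 7 ')': depth becomes 0
  Position 8 '(': depth becomes 1
  Position 9 ')': depth becomes 0
  Position 10 '(': depth becomes 1
  Position 11 '(': depth becomes 2
  Position 12 ')': depth becomes 1
  Position 13 '(': depth becomes 2
  Position 14 ')': depth becomes 1
  Position 15 ')': depth becomes 0
  Position 16 '(': depth becomes 1
  Position 17 '(': depth becomes 2
  Position 18 ')': depth becomes 1
  Position 19 ')': depth becomes 0
Maximum depth reached: 2

2


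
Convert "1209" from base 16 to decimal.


Input: "1209" in base 16
Positional expansion:
  Digit '1' (value 1) x 16^3 = 4096
  Digit '2' (value 2) x 16^2 = 512
  Digit '0' (value 0) x 16^1 = 0
  Digit '9' (value 9) x 16^0 = 9
Sum = 4617

4617


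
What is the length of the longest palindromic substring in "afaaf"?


Input: "afaaf"
Checking substrings for palindromes:
  [1:5] "faaf" (len 4) => palindrome
  [0:3] "afa" (len 3) => palindrome
  [2:4] "aa" (len 2) => palindrome
Longest palindromic substring: "faaf" with length 4

4


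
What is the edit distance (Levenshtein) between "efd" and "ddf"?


Computing edit distance: "efd" -> "ddf"
DP table:
           d    d    f
      0    1    2    3
  e   1    1    2    3
  f   2    2    2    2
  d   3    2    2    3
Edit distance = dp[3][3] = 3

3


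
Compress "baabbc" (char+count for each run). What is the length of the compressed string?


Input: baabbc
Runs:
  'b' x 1 => "b1"
  'a' x 2 => "a2"
  'b' x 2 => "b2"
  'c' x 1 => "c1"
Compressed: "b1a2b2c1"
Compressed length: 8

8


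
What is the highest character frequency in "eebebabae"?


Input: eebebabae
Character counts:
  'a': 2
  'b': 3
  'e': 4
Maximum frequency: 4

4


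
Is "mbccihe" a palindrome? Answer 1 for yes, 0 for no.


Input: mbccihe
Reversed: ehiccbm
  Compare pos 0 ('m') with pos 6 ('e'): MISMATCH
  Compare pos 1 ('b') with pos 5 ('h'): MISMATCH
  Compare pos 2 ('c') with pos 4 ('i'): MISMATCH
Result: not a palindrome

0


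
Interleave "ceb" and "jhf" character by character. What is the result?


Interleaving "ceb" and "jhf":
  Position 0: 'c' from first, 'j' from second => "cj"
  Position 1: 'e' from first, 'h' from second => "eh"
  Position 2: 'b' from first, 'f' from second => "bf"
Result: cjehbf

cjehbf


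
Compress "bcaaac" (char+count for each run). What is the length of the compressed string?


Input: bcaaac
Runs:
  'b' x 1 => "b1"
  'c' x 1 => "c1"
  'a' x 3 => "a3"
  'c' x 1 => "c1"
Compressed: "b1c1a3c1"
Compressed length: 8

8


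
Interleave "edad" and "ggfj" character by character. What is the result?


Interleaving "edad" and "ggfj":
  Position 0: 'e' from first, 'g' from second => "eg"
  Position 1: 'd' from first, 'g' from second => "dg"
  Position 2: 'a' from first, 'f' from second => "af"
  Position 3: 'd' from first, 'j' from second => "dj"
Result: egdgafdj

egdgafdj


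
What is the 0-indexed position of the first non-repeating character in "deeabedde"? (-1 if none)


Input: deeabedde
Character frequencies:
  'a': 1
  'b': 1
  'd': 3
  'e': 4
Scanning left to right for freq == 1:
  Position 0 ('d'): freq=3, skip
  Position 1 ('e'): freq=4, skip
  Position 2 ('e'): freq=4, skip
  Position 3 ('a'): unique! => answer = 3

3


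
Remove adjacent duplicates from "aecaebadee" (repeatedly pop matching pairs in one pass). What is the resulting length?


Input: aecaebadee
Stack-based adjacent duplicate removal:
  Read 'a': push. Stack: a
  Read 'e': push. Stack: ae
  Read 'c': push. Stack: aec
  Read 'a': push. Stack: aeca
  Read 'e': push. Stack: aecae
  Read 'b': push. Stack: aecaeb
  Read 'a': push. Stack: aecaeba
  Read 'd': push. Stack: aecaebad
  Read 'e': push. Stack: aecaebade
  Read 'e': matches stack top 'e' => pop. Stack: aecaebad
Final stack: "aecaebad" (length 8)

8


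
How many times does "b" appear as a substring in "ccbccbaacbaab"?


Searching for "b" in "ccbccbaacbaab"
Scanning each position:
  Position 0: "c" => no
  Position 1: "c" => no
  Position 2: "b" => MATCH
  Position 3: "c" => no
  Position 4: "c" => no
  Position 5: "b" => MATCH
  Position 6: "a" => no
  Position 7: "a" => no
  Position 8: "c" => no
  Position 9: "b" => MATCH
  Position 10: "a" => no
  Position 11: "a" => no
  Position 12: "b" => MATCH
Total occurrences: 4

4


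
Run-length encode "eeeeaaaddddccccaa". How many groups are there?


Input: eeeeaaaddddccccaa
Scanning for consecutive runs:
  Group 1: 'e' x 4 (positions 0-3)
  Group 2: 'a' x 3 (positions 4-6)
  Group 3: 'd' x 4 (positions 7-10)
  Group 4: 'c' x 4 (positions 11-14)
  Group 5: 'a' x 2 (positions 15-16)
Total groups: 5

5


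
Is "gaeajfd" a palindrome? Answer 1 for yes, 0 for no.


Input: gaeajfd
Reversed: dfjaeag
  Compare pos 0 ('g') with pos 6 ('d'): MISMATCH
  Compare pos 1 ('a') with pos 5 ('f'): MISMATCH
  Compare pos 2 ('e') with pos 4 ('j'): MISMATCH
Result: not a palindrome

0


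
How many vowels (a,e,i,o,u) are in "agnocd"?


Input: agnocd
Checking each character:
  'a' at position 0: vowel (running total: 1)
  'g' at position 1: consonant
  'n' at position 2: consonant
  'o' at position 3: vowel (running total: 2)
  'c' at position 4: consonant
  'd' at position 5: consonant
Total vowels: 2

2


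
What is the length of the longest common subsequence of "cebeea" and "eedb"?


LCS of "cebeea" and "eedb"
DP table:
           e    e    d    b
      0    0    0    0    0
  c   0    0    0    0    0
  e   0    1    1    1    1
  b   0    1    1    1    2
  e   0    1    2    2    2
  e   0    1    2    2    2
  a   0    1    2    2    2
LCS length = dp[6][4] = 2

2


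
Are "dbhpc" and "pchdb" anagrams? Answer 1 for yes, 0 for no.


Strings: "dbhpc", "pchdb"
Sorted first:  bcdhp
Sorted second: bcdhp
Sorted forms match => anagrams

1


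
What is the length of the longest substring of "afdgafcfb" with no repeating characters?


Input: "afdgafcfb"
Sliding window (track last position of each char):
  Position 0 ('a'): window [0,0] length 1 -- new best
  Position 1 ('f'): window [0,1] length 2 -- new best
  Position 2 ('d'): window [0,2] length 3 -- new best
  Position 3 ('g'): window [0,3] length 4 -- new best
  Position 4 ('a'): repeat (last at 0), move window start to 1
  Position 4 ('a'): window [1,4] length 4
  Position 5 ('f'): repeat (last at 1), move window start to 2
  Position 5 ('f'): window [2,5] length 4
  Position 6 ('c'): window [2,6] length 5 -- new best
  Position 7 ('f'): repeat (last at 5), move window start to 6
  Position 7 ('f'): window [6,7] length 2
  Position 8 ('b'): window [6,8] length 3
Longest substring with no repeats: "dgafc" with length 5

5


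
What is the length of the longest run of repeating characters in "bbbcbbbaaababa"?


Input: "bbbcbbbaaababa"
Scanning for longest run:
  Position 1 ('b'): continues run of 'b', length=2
  Position 2 ('b'): continues run of 'b', length=3
  Position 3 ('c'): new char, reset run to 1
  Position 4 ('b'): new char, reset run to 1
  Position 5 ('b'): continues run of 'b', length=2
  Position 6 ('b'): continues run of 'b', length=3
  Position 7 ('a'): new char, reset run to 1
  Position 8 ('a'): continues run of 'a', length=2
  Position 9 ('a'): continues run of 'a', length=3
  Position 10 ('b'): new char, reset run to 1
  Position 11 ('a'): new char, reset run to 1
  Position 12 ('b'): new char, reset run to 1
  Position 13 ('a'): new char, reset run to 1
Longest run: 'b' with length 3

3


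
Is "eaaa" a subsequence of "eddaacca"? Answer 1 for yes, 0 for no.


Check if "eaaa" is a subsequence of "eddaacca"
Greedy scan:
  Position 0 ('e'): matches sub[0] = 'e'
  Position 1 ('d'): no match needed
  Position 2 ('d'): no match needed
  Position 3 ('a'): matches sub[1] = 'a'
  Position 4 ('a'): matches sub[2] = 'a'
  Position 5 ('c'): no match needed
  Position 6 ('c'): no match needed
  Position 7 ('a'): matches sub[3] = 'a'
All 4 characters matched => is a subsequence

1


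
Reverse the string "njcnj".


Input: njcnj
Reading characters right to left:
  Position 4: 'j'
  Position 3: 'n'
  Position 2: 'c'
  Position 1: 'j'
  Position 0: 'n'
Reversed: jncjn

jncjn


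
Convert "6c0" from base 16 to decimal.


Input: "6c0" in base 16
Positional expansion:
  Digit '6' (value 6) x 16^2 = 1536
  Digit 'c' (value 12) x 16^1 = 192
  Digit '0' (value 0) x 16^0 = 0
Sum = 1728

1728


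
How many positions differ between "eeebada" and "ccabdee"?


Comparing "eeebada" and "ccabdee" position by position:
  Position 0: 'e' vs 'c' => DIFFER
  Position 1: 'e' vs 'c' => DIFFER
  Position 2: 'e' vs 'a' => DIFFER
  Position 3: 'b' vs 'b' => same
  Position 4: 'a' vs 'd' => DIFFER
  Position 5: 'd' vs 'e' => DIFFER
  Position 6: 'a' vs 'e' => DIFFER
Positions that differ: 6

6


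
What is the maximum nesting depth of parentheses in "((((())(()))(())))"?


Input: "((((())(()))(())))"
Tracking depth:
  Position 0 '(': depth becomes 1
  Position 1 '(': depth becomes 2
  Position 2 '(': depth becomes 3
  Position 3 '(': depth becomes 4
  Position 4 '(': depth becomes 5
  Position 5 ')': depth becomes 4
  Position 6 ')': depth becomes 3
  Position 7 '(': depth becomes 4
  Position 8 '(': depth becomes 5
  Position 9 ')': depth becomes 4
  Position 10 ')': depth becomes 3
  Position 11 ')': depth becomes 2
  Position 12 '(': depth becomes 3
  Position 13 '(': depth becomes 4
  Position 14 ')': depth becomes 3
  Position 15 ')': depth becomes 2
  Position 16 ')': depth becomes 1
  Position 17 ')': depth becomes 0
Maximum depth reached: 5

5


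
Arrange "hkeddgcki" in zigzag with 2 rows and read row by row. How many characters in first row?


Zigzag "hkeddgcki" into 2 rows:
Placing characters:
  'h' => row 0
  'k' => row 1
  'e' => row 0
  'd' => row 1
  'd' => row 0
  'g' => row 1
  'c' => row 0
  'k' => row 1
  'i' => row 0
Rows:
  Row 0: "hedci"
  Row 1: "kdgk"
First row length: 5

5


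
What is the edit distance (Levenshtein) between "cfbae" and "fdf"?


Computing edit distance: "cfbae" -> "fdf"
DP table:
           f    d    f
      0    1    2    3
  c   1    1    2    3
  f   2    1    2    2
  b   3    2    2    3
  a   4    3    3    3
  e   5    4    4    4
Edit distance = dp[5][3] = 4

4


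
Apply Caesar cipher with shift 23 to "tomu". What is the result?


Caesar cipher: shift "tomu" by 23
  't' (pos 19) + 23 = pos 16 = 'q'
  'o' (pos 14) + 23 = pos 11 = 'l'
  'm' (pos 12) + 23 = pos 9 = 'j'
  'u' (pos 20) + 23 = pos 17 = 'r'
Result: qljr

qljr


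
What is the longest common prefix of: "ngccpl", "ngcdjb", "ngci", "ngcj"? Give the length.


Words: ngccpl, ngcdjb, ngci, ngcj
  Position 0: all 'n' => match
  Position 1: all 'g' => match
  Position 2: all 'c' => match
  Position 3: ('c', 'd', 'i', 'j') => mismatch, stop
LCP = "ngc" (length 3)

3


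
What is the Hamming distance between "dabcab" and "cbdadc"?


Comparing "dabcab" and "cbdadc" position by position:
  Position 0: 'd' vs 'c' => differ
  Position 1: 'a' vs 'b' => differ
  Position 2: 'b' vs 'd' => differ
  Position 3: 'c' vs 'a' => differ
  Position 4: 'a' vs 'd' => differ
  Position 5: 'b' vs 'c' => differ
Total differences (Hamming distance): 6

6


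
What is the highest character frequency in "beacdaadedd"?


Input: beacdaadedd
Character counts:
  'a': 3
  'b': 1
  'c': 1
  'd': 4
  'e': 2
Maximum frequency: 4

4


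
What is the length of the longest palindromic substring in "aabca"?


Input: "aabca"
Checking substrings for palindromes:
  [0:2] "aa" (len 2) => palindrome
Longest palindromic substring: "aa" with length 2

2


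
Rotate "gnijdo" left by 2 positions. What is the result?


Input: "gnijdo", rotate left by 2
First 2 characters: "gn"
Remaining characters: "ijdo"
Concatenate remaining + first: "ijdo" + "gn" = "ijdogn"

ijdogn


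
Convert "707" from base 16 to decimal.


Input: "707" in base 16
Positional expansion:
  Digit '7' (value 7) x 16^2 = 1792
  Digit '0' (value 0) x 16^1 = 0
  Digit '7' (value 7) x 16^0 = 7
Sum = 1799

1799


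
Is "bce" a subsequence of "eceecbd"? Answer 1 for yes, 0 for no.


Check if "bce" is a subsequence of "eceecbd"
Greedy scan:
  Position 0 ('e'): no match needed
  Position 1 ('c'): no match needed
  Position 2 ('e'): no match needed
  Position 3 ('e'): no match needed
  Position 4 ('c'): no match needed
  Position 5 ('b'): matches sub[0] = 'b'
  Position 6 ('d'): no match needed
Only matched 1/3 characters => not a subsequence

0


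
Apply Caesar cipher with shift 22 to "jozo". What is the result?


Caesar cipher: shift "jozo" by 22
  'j' (pos 9) + 22 = pos 5 = 'f'
  'o' (pos 14) + 22 = pos 10 = 'k'
  'z' (pos 25) + 22 = pos 21 = 'v'
  'o' (pos 14) + 22 = pos 10 = 'k'
Result: fkvk

fkvk


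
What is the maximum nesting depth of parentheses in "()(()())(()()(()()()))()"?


Input: "()(()())(()()(()()()))()"
Tracking depth:
  Position 0 '(': depth becomes 1
  Position 1 ')': depth becomes 0
  Position 2 '(': depth becomes 1
  Position 3 '(': depth becomes 2
  Position 4 ')': depth becomes 1
  Position 5 '(': depth becomes 2
  Position 6 ')': depth becomes 1
  Position 7 ')': depth becomes 0
  Position 8 '(': depth becomes 1
  Position 9 '(': depth becomes 2
  Position 10 ')': depth becomes 1
  Position 11 '(': depth becomes 2
  Position 12 ')': depth becomes 1
  Position 13 '(': depth becomes 2
  Position 14 '(': depth becomes 3
  Position 15 ')': depth becomes 2
  Position 16 '(': depth becomes 3
  Position 17 ')': depth becomes 2
  Position 18 '(': depth becomes 3
  Position 19 ')': depth becomes 2
  Position 20 ')': depth becomes 1
  Position 21 ')': depth becomes 0
  Position 22 '(': depth becomes 1
  Position 23 ')': depth becomes 0
Maximum depth reached: 3

3


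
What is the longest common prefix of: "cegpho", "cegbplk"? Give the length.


Words: cegpho, cegbplk
  Position 0: all 'c' => match
  Position 1: all 'e' => match
  Position 2: all 'g' => match
  Position 3: ('p', 'b') => mismatch, stop
LCP = "ceg" (length 3)

3


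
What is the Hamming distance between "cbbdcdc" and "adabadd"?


Comparing "cbbdcdc" and "adabadd" position by position:
  Position 0: 'c' vs 'a' => differ
  Position 1: 'b' vs 'd' => differ
  Position 2: 'b' vs 'a' => differ
  Position 3: 'd' vs 'b' => differ
  Position 4: 'c' vs 'a' => differ
  Position 5: 'd' vs 'd' => same
  Position 6: 'c' vs 'd' => differ
Total differences (Hamming distance): 6

6


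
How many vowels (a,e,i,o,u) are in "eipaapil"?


Input: eipaapil
Checking each character:
  'e' at position 0: vowel (running total: 1)
  'i' at position 1: vowel (running total: 2)
  'p' at position 2: consonant
  'a' at position 3: vowel (running total: 3)
  'a' at position 4: vowel (running total: 4)
  'p' at position 5: consonant
  'i' at position 6: vowel (running total: 5)
  'l' at position 7: consonant
Total vowels: 5

5


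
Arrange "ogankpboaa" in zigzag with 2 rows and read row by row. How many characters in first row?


Zigzag "ogankpboaa" into 2 rows:
Placing characters:
  'o' => row 0
  'g' => row 1
  'a' => row 0
  'n' => row 1
  'k' => row 0
  'p' => row 1
  'b' => row 0
  'o' => row 1
  'a' => row 0
  'a' => row 1
Rows:
  Row 0: "oakba"
  Row 1: "gnpoa"
First row length: 5

5


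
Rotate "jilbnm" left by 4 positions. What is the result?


Input: "jilbnm", rotate left by 4
First 4 characters: "jilb"
Remaining characters: "nm"
Concatenate remaining + first: "nm" + "jilb" = "nmjilb"

nmjilb


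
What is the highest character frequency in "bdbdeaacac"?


Input: bdbdeaacac
Character counts:
  'a': 3
  'b': 2
  'c': 2
  'd': 2
  'e': 1
Maximum frequency: 3

3


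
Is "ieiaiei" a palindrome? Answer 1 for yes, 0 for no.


Input: ieiaiei
Reversed: ieiaiei
  Compare pos 0 ('i') with pos 6 ('i'): match
  Compare pos 1 ('e') with pos 5 ('e'): match
  Compare pos 2 ('i') with pos 4 ('i'): match
Result: palindrome

1


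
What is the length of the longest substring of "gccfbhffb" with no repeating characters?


Input: "gccfbhffb"
Sliding window (track last position of each char):
  Position 0 ('g'): window [0,0] length 1 -- new best
  Position 1 ('c'): window [0,1] length 2 -- new best
  Position 2 ('c'): repeat (last at 1), move window start to 2
  Position 2 ('c'): window [2,2] length 1
  Position 3 ('f'): window [2,3] length 2
  Position 4 ('b'): window [2,4] length 3 -- new best
  Position 5 ('h'): window [2,5] length 4 -- new best
  Position 6 ('f'): repeat (last at 3), move window start to 4
  Position 6 ('f'): window [4,6] length 3
  Position 7 ('f'): repeat (last at 6), move window start to 7
  Position 7 ('f'): window [7,7] length 1
  Position 8 ('b'): window [7,8] length 2
Longest substring with no repeats: "cfbh" with length 4

4


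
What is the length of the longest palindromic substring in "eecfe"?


Input: "eecfe"
Checking substrings for palindromes:
  [0:2] "ee" (len 2) => palindrome
Longest palindromic substring: "ee" with length 2

2


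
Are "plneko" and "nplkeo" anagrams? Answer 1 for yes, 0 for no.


Strings: "plneko", "nplkeo"
Sorted first:  eklnop
Sorted second: eklnop
Sorted forms match => anagrams

1


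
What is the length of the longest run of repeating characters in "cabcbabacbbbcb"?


Input: "cabcbabacbbbcb"
Scanning for longest run:
  Position 1 ('a'): new char, reset run to 1
  Position 2 ('b'): new char, reset run to 1
  Position 3 ('c'): new char, reset run to 1
  Position 4 ('b'): new char, reset run to 1
  Position 5 ('a'): new char, reset run to 1
  Position 6 ('b'): new char, reset run to 1
  Position 7 ('a'): new char, reset run to 1
  Position 8 ('c'): new char, reset run to 1
  Position 9 ('b'): new char, reset run to 1
  Position 10 ('b'): continues run of 'b', length=2
  Position 11 ('b'): continues run of 'b', length=3
  Position 12 ('c'): new char, reset run to 1
  Position 13 ('b'): new char, reset run to 1
Longest run: 'b' with length 3

3


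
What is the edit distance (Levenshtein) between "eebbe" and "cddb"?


Computing edit distance: "eebbe" -> "cddb"
DP table:
           c    d    d    b
      0    1    2    3    4
  e   1    1    2    3    4
  e   2    2    2    3    4
  b   3    3    3    3    3
  b   4    4    4    4    3
  e   5    5    5    5    4
Edit distance = dp[5][4] = 4

4


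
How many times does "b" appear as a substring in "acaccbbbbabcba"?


Searching for "b" in "acaccbbbbabcba"
Scanning each position:
  Position 0: "a" => no
  Position 1: "c" => no
  Position 2: "a" => no
  Position 3: "c" => no
  Position 4: "c" => no
  Position 5: "b" => MATCH
  Position 6: "b" => MATCH
  Position 7: "b" => MATCH
  Position 8: "b" => MATCH
  Position 9: "a" => no
  Position 10: "b" => MATCH
  Position 11: "c" => no
  Position 12: "b" => MATCH
  Position 13: "a" => no
Total occurrences: 6

6


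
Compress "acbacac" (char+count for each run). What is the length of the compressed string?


Input: acbacac
Runs:
  'a' x 1 => "a1"
  'c' x 1 => "c1"
  'b' x 1 => "b1"
  'a' x 1 => "a1"
  'c' x 1 => "c1"
  'a' x 1 => "a1"
  'c' x 1 => "c1"
Compressed: "a1c1b1a1c1a1c1"
Compressed length: 14

14


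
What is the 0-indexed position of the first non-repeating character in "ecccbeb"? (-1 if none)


Input: ecccbeb
Character frequencies:
  'b': 2
  'c': 3
  'e': 2
Scanning left to right for freq == 1:
  Position 0 ('e'): freq=2, skip
  Position 1 ('c'): freq=3, skip
  Position 2 ('c'): freq=3, skip
  Position 3 ('c'): freq=3, skip
  Position 4 ('b'): freq=2, skip
  Position 5 ('e'): freq=2, skip
  Position 6 ('b'): freq=2, skip
  No unique character found => answer = -1

-1


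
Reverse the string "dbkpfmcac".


Input: dbkpfmcac
Reading characters right to left:
  Position 8: 'c'
  Position 7: 'a'
  Position 6: 'c'
  Position 5: 'm'
  Position 4: 'f'
  Position 3: 'p'
  Position 2: 'k'
  Position 1: 'b'
  Position 0: 'd'
Reversed: cacmfpkbd

cacmfpkbd


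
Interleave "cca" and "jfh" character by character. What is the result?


Interleaving "cca" and "jfh":
  Position 0: 'c' from first, 'j' from second => "cj"
  Position 1: 'c' from first, 'f' from second => "cf"
  Position 2: 'a' from first, 'h' from second => "ah"
Result: cjcfah

cjcfah


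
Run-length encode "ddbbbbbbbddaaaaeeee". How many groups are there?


Input: ddbbbbbbbddaaaaeeee
Scanning for consecutive runs:
  Group 1: 'd' x 2 (positions 0-1)
  Group 2: 'b' x 7 (positions 2-8)
  Group 3: 'd' x 2 (positions 9-10)
  Group 4: 'a' x 4 (positions 11-14)
  Group 5: 'e' x 4 (positions 15-18)
Total groups: 5

5


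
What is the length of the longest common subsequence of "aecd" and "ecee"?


LCS of "aecd" and "ecee"
DP table:
           e    c    e    e
      0    0    0    0    0
  a   0    0    0    0    0
  e   0    1    1    1    1
  c   0    1    2    2    2
  d   0    1    2    2    2
LCS length = dp[4][4] = 2

2


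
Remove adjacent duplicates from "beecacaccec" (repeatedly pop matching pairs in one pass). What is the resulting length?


Input: beecacaccec
Stack-based adjacent duplicate removal:
  Read 'b': push. Stack: b
  Read 'e': push. Stack: be
  Read 'e': matches stack top 'e' => pop. Stack: b
  Read 'c': push. Stack: bc
  Read 'a': push. Stack: bca
  Read 'c': push. Stack: bcac
  Read 'a': push. Stack: bcaca
  Read 'c': push. Stack: bcacac
  Read 'c': matches stack top 'c' => pop. Stack: bcaca
  Read 'e': push. Stack: bcacae
  Read 'c': push. Stack: bcacaec
Final stack: "bcacaec" (length 7)

7


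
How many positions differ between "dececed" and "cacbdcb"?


Comparing "dececed" and "cacbdcb" position by position:
  Position 0: 'd' vs 'c' => DIFFER
  Position 1: 'e' vs 'a' => DIFFER
  Position 2: 'c' vs 'c' => same
  Position 3: 'e' vs 'b' => DIFFER
  Position 4: 'c' vs 'd' => DIFFER
  Position 5: 'e' vs 'c' => DIFFER
  Position 6: 'd' vs 'b' => DIFFER
Positions that differ: 6

6


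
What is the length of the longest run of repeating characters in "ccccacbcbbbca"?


Input: "ccccacbcbbbca"
Scanning for longest run:
  Position 1 ('c'): continues run of 'c', length=2
  Position 2 ('c'): continues run of 'c', length=3
  Position 3 ('c'): continues run of 'c', length=4
  Position 4 ('a'): new char, reset run to 1
  Position 5 ('c'): new char, reset run to 1
  Position 6 ('b'): new char, reset run to 1
  Position 7 ('c'): new char, reset run to 1
  Position 8 ('b'): new char, reset run to 1
  Position 9 ('b'): continues run of 'b', length=2
  Position 10 ('b'): continues run of 'b', length=3
  Position 11 ('c'): new char, reset run to 1
  Position 12 ('a'): new char, reset run to 1
Longest run: 'c' with length 4

4


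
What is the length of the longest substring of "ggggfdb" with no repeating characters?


Input: "ggggfdb"
Sliding window (track last position of each char):
  Position 0 ('g'): window [0,0] length 1 -- new best
  Position 1 ('g'): repeat (last at 0), move window start to 1
  Position 1 ('g'): window [1,1] length 1
  Position 2 ('g'): repeat (last at 1), move window start to 2
  Position 2 ('g'): window [2,2] length 1
  Position 3 ('g'): repeat (last at 2), move window start to 3
  Position 3 ('g'): window [3,3] length 1
  Position 4 ('f'): window [3,4] length 2 -- new best
  Position 5 ('d'): window [3,5] length 3 -- new best
  Position 6 ('b'): window [3,6] length 4 -- new best
Longest substring with no repeats: "gfdb" with length 4

4


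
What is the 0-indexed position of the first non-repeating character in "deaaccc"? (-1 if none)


Input: deaaccc
Character frequencies:
  'a': 2
  'c': 3
  'd': 1
  'e': 1
Scanning left to right for freq == 1:
  Position 0 ('d'): unique! => answer = 0

0


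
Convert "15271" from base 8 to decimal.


Input: "15271" in base 8
Positional expansion:
  Digit '1' (value 1) x 8^4 = 4096
  Digit '5' (value 5) x 8^3 = 2560
  Digit '2' (value 2) x 8^2 = 128
  Digit '7' (value 7) x 8^1 = 56
  Digit '1' (value 1) x 8^0 = 1
Sum = 6841

6841


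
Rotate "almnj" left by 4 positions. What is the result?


Input: "almnj", rotate left by 4
First 4 characters: "almn"
Remaining characters: "j"
Concatenate remaining + first: "j" + "almn" = "jalmn"

jalmn


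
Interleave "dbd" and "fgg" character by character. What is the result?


Interleaving "dbd" and "fgg":
  Position 0: 'd' from first, 'f' from second => "df"
  Position 1: 'b' from first, 'g' from second => "bg"
  Position 2: 'd' from first, 'g' from second => "dg"
Result: dfbgdg

dfbgdg


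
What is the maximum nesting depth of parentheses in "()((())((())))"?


Input: "()((())((())))"
Tracking depth:
  Position 0 '(': depth becomes 1
  Position 1 ')': depth becomes 0
  Position 2 '(': depth becomes 1
  Position 3 '(': depth becomes 2
  Position 4 '(': depth becomes 3
  Position 5 ')': depth becomes 2
  Position 6 ')': depth becomes 1
  Position 7 '(': depth becomes 2
  Position 8 '(': depth becomes 3
  Position 9 '(': depth becomes 4
  Position 10 ')': depth becomes 3
  Position 11 ')': depth becomes 2
  Position 12 ')': depth becomes 1
  Position 13 ')': depth becomes 0
Maximum depth reached: 4

4


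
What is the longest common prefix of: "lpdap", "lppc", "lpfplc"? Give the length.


Words: lpdap, lppc, lpfplc
  Position 0: all 'l' => match
  Position 1: all 'p' => match
  Position 2: ('d', 'p', 'f') => mismatch, stop
LCP = "lp" (length 2)

2


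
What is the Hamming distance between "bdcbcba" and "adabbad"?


Comparing "bdcbcba" and "adabbad" position by position:
  Position 0: 'b' vs 'a' => differ
  Position 1: 'd' vs 'd' => same
  Position 2: 'c' vs 'a' => differ
  Position 3: 'b' vs 'b' => same
  Position 4: 'c' vs 'b' => differ
  Position 5: 'b' vs 'a' => differ
  Position 6: 'a' vs 'd' => differ
Total differences (Hamming distance): 5

5


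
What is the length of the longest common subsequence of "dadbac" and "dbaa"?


LCS of "dadbac" and "dbaa"
DP table:
           d    b    a    a
      0    0    0    0    0
  d   0    1    1    1    1
  a   0    1    1    2    2
  d   0    1    1    2    2
  b   0    1    2    2    2
  a   0    1    2    3    3
  c   0    1    2    3    3
LCS length = dp[6][4] = 3

3


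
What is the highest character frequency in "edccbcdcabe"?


Input: edccbcdcabe
Character counts:
  'a': 1
  'b': 2
  'c': 4
  'd': 2
  'e': 2
Maximum frequency: 4

4


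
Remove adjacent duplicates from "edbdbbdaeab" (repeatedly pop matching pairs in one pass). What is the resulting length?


Input: edbdbbdaeab
Stack-based adjacent duplicate removal:
  Read 'e': push. Stack: e
  Read 'd': push. Stack: ed
  Read 'b': push. Stack: edb
  Read 'd': push. Stack: edbd
  Read 'b': push. Stack: edbdb
  Read 'b': matches stack top 'b' => pop. Stack: edbd
  Read 'd': matches stack top 'd' => pop. Stack: edb
  Read 'a': push. Stack: edba
  Read 'e': push. Stack: edbae
  Read 'a': push. Stack: edbaea
  Read 'b': push. Stack: edbaeab
Final stack: "edbaeab" (length 7)

7


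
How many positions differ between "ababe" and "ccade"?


Comparing "ababe" and "ccade" position by position:
  Position 0: 'a' vs 'c' => DIFFER
  Position 1: 'b' vs 'c' => DIFFER
  Position 2: 'a' vs 'a' => same
  Position 3: 'b' vs 'd' => DIFFER
  Position 4: 'e' vs 'e' => same
Positions that differ: 3

3


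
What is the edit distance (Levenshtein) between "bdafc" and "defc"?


Computing edit distance: "bdafc" -> "defc"
DP table:
           d    e    f    c
      0    1    2    3    4
  b   1    1    2    3    4
  d   2    1    2    3    4
  a   3    2    2    3    4
  f   4    3    3    2    3
  c   5    4    4    3    2
Edit distance = dp[5][4] = 2

2


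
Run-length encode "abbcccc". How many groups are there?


Input: abbcccc
Scanning for consecutive runs:
  Group 1: 'a' x 1 (positions 0-0)
  Group 2: 'b' x 2 (positions 1-2)
  Group 3: 'c' x 4 (positions 3-6)
Total groups: 3

3


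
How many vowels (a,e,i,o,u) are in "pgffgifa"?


Input: pgffgifa
Checking each character:
  'p' at position 0: consonant
  'g' at position 1: consonant
  'f' at position 2: consonant
  'f' at position 3: consonant
  'g' at position 4: consonant
  'i' at position 5: vowel (running total: 1)
  'f' at position 6: consonant
  'a' at position 7: vowel (running total: 2)
Total vowels: 2

2


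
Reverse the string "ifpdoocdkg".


Input: ifpdoocdkg
Reading characters right to left:
  Position 9: 'g'
  Position 8: 'k'
  Position 7: 'd'
  Position 6: 'c'
  Position 5: 'o'
  Position 4: 'o'
  Position 3: 'd'
  Position 2: 'p'
  Position 1: 'f'
  Position 0: 'i'
Reversed: gkdcoodpfi

gkdcoodpfi


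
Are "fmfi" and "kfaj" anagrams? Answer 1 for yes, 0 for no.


Strings: "fmfi", "kfaj"
Sorted first:  ffim
Sorted second: afjk
Differ at position 0: 'f' vs 'a' => not anagrams

0


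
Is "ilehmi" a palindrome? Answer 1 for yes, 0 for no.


Input: ilehmi
Reversed: imheli
  Compare pos 0 ('i') with pos 5 ('i'): match
  Compare pos 1 ('l') with pos 4 ('m'): MISMATCH
  Compare pos 2 ('e') with pos 3 ('h'): MISMATCH
Result: not a palindrome

0


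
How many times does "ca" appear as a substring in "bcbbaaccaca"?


Searching for "ca" in "bcbbaaccaca"
Scanning each position:
  Position 0: "bc" => no
  Position 1: "cb" => no
  Position 2: "bb" => no
  Position 3: "ba" => no
  Position 4: "aa" => no
  Position 5: "ac" => no
  Position 6: "cc" => no
  Position 7: "ca" => MATCH
  Position 8: "ac" => no
  Position 9: "ca" => MATCH
Total occurrences: 2

2


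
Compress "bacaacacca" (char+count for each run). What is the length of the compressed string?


Input: bacaacacca
Runs:
  'b' x 1 => "b1"
  'a' x 1 => "a1"
  'c' x 1 => "c1"
  'a' x 2 => "a2"
  'c' x 1 => "c1"
  'a' x 1 => "a1"
  'c' x 2 => "c2"
  'a' x 1 => "a1"
Compressed: "b1a1c1a2c1a1c2a1"
Compressed length: 16

16


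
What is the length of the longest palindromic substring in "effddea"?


Input: "effddea"
Checking substrings for palindromes:
  [1:3] "ff" (len 2) => palindrome
  [3:5] "dd" (len 2) => palindrome
Longest palindromic substring: "ff" with length 2

2


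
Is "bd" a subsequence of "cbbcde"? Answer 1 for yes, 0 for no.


Check if "bd" is a subsequence of "cbbcde"
Greedy scan:
  Position 0 ('c'): no match needed
  Position 1 ('b'): matches sub[0] = 'b'
  Position 2 ('b'): no match needed
  Position 3 ('c'): no match needed
  Position 4 ('d'): matches sub[1] = 'd'
  Position 5 ('e'): no match needed
All 2 characters matched => is a subsequence

1


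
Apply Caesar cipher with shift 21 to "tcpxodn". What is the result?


Caesar cipher: shift "tcpxodn" by 21
  't' (pos 19) + 21 = pos 14 = 'o'
  'c' (pos 2) + 21 = pos 23 = 'x'
  'p' (pos 15) + 21 = pos 10 = 'k'
  'x' (pos 23) + 21 = pos 18 = 's'
  'o' (pos 14) + 21 = pos 9 = 'j'
  'd' (pos 3) + 21 = pos 24 = 'y'
  'n' (pos 13) + 21 = pos 8 = 'i'
Result: oxksjyi

oxksjyi


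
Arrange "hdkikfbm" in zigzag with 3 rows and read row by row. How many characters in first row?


Zigzag "hdkikfbm" into 3 rows:
Placing characters:
  'h' => row 0
  'd' => row 1
  'k' => row 2
  'i' => row 1
  'k' => row 0
  'f' => row 1
  'b' => row 2
  'm' => row 1
Rows:
  Row 0: "hk"
  Row 1: "difm"
  Row 2: "kb"
First row length: 2

2


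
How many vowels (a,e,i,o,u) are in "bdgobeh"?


Input: bdgobeh
Checking each character:
  'b' at position 0: consonant
  'd' at position 1: consonant
  'g' at position 2: consonant
  'o' at position 3: vowel (running total: 1)
  'b' at position 4: consonant
  'e' at position 5: vowel (running total: 2)
  'h' at position 6: consonant
Total vowels: 2

2


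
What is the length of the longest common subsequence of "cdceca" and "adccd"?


LCS of "cdceca" and "adccd"
DP table:
           a    d    c    c    d
      0    0    0    0    0    0
  c   0    0    0    1    1    1
  d   0    0    1    1    1    2
  c   0    0    1    2    2    2
  e   0    0    1    2    2    2
  c   0    0    1    2    3    3
  a   0    1    1    2    3    3
LCS length = dp[6][5] = 3

3


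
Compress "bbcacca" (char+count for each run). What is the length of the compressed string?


Input: bbcacca
Runs:
  'b' x 2 => "b2"
  'c' x 1 => "c1"
  'a' x 1 => "a1"
  'c' x 2 => "c2"
  'a' x 1 => "a1"
Compressed: "b2c1a1c2a1"
Compressed length: 10

10


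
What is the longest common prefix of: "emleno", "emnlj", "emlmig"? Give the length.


Words: emleno, emnlj, emlmig
  Position 0: all 'e' => match
  Position 1: all 'm' => match
  Position 2: ('l', 'n', 'l') => mismatch, stop
LCP = "em" (length 2)

2


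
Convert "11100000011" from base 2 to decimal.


Input: "11100000011" in base 2
Positional expansion:
  Digit '1' (value 1) x 2^10 = 1024
  Digit '1' (value 1) x 2^9 = 512
  Digit '1' (value 1) x 2^8 = 256
  Digit '0' (value 0) x 2^7 = 0
  Digit '0' (value 0) x 2^6 = 0
  Digit '0' (value 0) x 2^5 = 0
  Digit '0' (value 0) x 2^4 = 0
  Digit '0' (value 0) x 2^3 = 0
  Digit '0' (value 0) x 2^2 = 0
  Digit '1' (value 1) x 2^1 = 2
  Digit '1' (value 1) x 2^0 = 1
Sum = 1795

1795


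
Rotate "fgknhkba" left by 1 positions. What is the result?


Input: "fgknhkba", rotate left by 1
First 1 characters: "f"
Remaining characters: "gknhkba"
Concatenate remaining + first: "gknhkba" + "f" = "gknhkbaf"

gknhkbaf


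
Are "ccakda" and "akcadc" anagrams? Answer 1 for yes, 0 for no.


Strings: "ccakda", "akcadc"
Sorted first:  aaccdk
Sorted second: aaccdk
Sorted forms match => anagrams

1


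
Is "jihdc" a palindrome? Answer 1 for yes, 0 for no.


Input: jihdc
Reversed: cdhij
  Compare pos 0 ('j') with pos 4 ('c'): MISMATCH
  Compare pos 1 ('i') with pos 3 ('d'): MISMATCH
Result: not a palindrome

0


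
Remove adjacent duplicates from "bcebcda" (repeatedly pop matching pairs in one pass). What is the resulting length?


Input: bcebcda
Stack-based adjacent duplicate removal:
  Read 'b': push. Stack: b
  Read 'c': push. Stack: bc
  Read 'e': push. Stack: bce
  Read 'b': push. Stack: bceb
  Read 'c': push. Stack: bcebc
  Read 'd': push. Stack: bcebcd
  Read 'a': push. Stack: bcebcda
Final stack: "bcebcda" (length 7)

7


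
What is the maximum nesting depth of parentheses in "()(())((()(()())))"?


Input: "()(())((()(()())))"
Tracking depth:
  Position 0 '(': depth becomes 1
  Position 1 ')': depth becomes 0
  Position 2 '(': depth becomes 1
  Position 3 '(': depth becomes 2
  Position 4 ')': depth becomes 1
  Position 5 ')': depth becomes 0
  Position 6 '(': depth becomes 1
  Position 7 '(': depth becomes 2
  Position 8 '(': depth becomes 3
  Position 9 ')': depth becomes 2
  Position 10 '(': depth becomes 3
  Position 11 '(': depth becomes 4
  Position 12 ')': depth becomes 3
  Position 13 '(': depth becomes 4
  Position 14 ')': depth becomes 3
  Position 15 ')': depth becomes 2
  Position 16 ')': depth becomes 1
  Position 17 ')': depth becomes 0
Maximum depth reached: 4

4
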